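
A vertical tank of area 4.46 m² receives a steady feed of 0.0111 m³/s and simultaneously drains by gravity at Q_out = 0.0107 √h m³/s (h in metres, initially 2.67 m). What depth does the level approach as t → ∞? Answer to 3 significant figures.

1.08 m

Accumulation of liquid (constant cross-section A): A dh/dt = Q_in − 0.0107 √h. At steady state dh/dt = 0:
Q_in = 0.0107 √h_ss ⇒ √h_ss = 0.0111/0.0107 = 1.0374.
h_ss = 1.0374² = 1.0762 m. (Since h₀ = 2.67 m > h_ss, the level will fall toward this value.)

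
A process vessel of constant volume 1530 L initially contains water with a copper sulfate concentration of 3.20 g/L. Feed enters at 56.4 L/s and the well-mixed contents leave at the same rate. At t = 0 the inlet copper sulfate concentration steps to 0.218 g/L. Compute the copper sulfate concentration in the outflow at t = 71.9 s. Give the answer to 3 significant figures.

Accumulation = in − out for the solute gives V dC/dt = Q(C_in − C).
Rewrite as dC/dt + C/τ = C_in/τ, τ = V/Q = 27.128 s.
C approaches C_in exponentially: C(t) = C_in + (C₀ − C_in) e^(−t/τ).
C(71.9) = 0.218 + (3.20 − 0.218)·e^(−71.9/27.128) = 0.218 + (2.9820)·0.070621 = 0.42859 g/L.

0.429 g/L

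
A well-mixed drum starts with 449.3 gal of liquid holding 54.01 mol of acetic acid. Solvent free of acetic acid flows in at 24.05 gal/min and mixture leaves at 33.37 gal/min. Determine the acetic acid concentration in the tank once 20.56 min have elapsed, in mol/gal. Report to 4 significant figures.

Total volume: dV/dt = Q_in − Q_out = -9.32000 gal/min, so V(t) = 449.3 − 9.32000 t and V(20.56) = 257.681 gal.
Species balance (pure solvent in): dm/dt = −Q_out · m/V(t).
Separate: dm/m = −Q_out dt/V(t) ⇒ ln(m/m₀) = −(Q_out/(Q_in−Q_out)) ln(V/V₀).
m = m₀ (V₀/V)^(Q_out/(Q_in−Q_out)) = 54.01 × (449.3/257.681)^(-3.58047) = 7.37825 mol.
C = m/V = 7.37825/257.681 = 0.0286333 mol/gal.

0.02863 mol/gal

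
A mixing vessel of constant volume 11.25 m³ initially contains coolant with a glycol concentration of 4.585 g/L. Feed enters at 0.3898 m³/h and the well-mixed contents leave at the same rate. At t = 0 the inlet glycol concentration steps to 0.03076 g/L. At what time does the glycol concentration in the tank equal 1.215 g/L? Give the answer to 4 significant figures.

Species balance: V dC/dt = Q(C_in − C) ⇒ τ = V/Q = 28.8610 h.
C(t) = C_in + (C₀ − C_in) e^(−t/τ). Set C = 1.215 and solve for t:
e^(−t/τ) = (C − C_in)/(C₀ − C_in) = (1.215 − 0.03076)/(4.585 − 0.03076) = 0.260030
t = −τ ln(…) = 28.8610 × 1.34696 = 38.8745 h.

38.87 h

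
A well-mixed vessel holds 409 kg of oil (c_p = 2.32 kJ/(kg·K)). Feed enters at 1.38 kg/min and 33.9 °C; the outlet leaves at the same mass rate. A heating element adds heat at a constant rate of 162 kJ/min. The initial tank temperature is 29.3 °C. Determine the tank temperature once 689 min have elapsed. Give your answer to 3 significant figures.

M c_p dT/dt = ṁ c_p (T_in − T) + Q̇.
Rearrange: dT/dt = (T_ss − T)/τ with τ = M/ṁ = 296.38 min and T_ss = T_in + Q̇/(ṁ c_p) = 84.500 °C.
T approaches T_ss exponentially: T(t) = T_ss + (T₀ − T_ss) e^(−t/τ).
T(689) = 84.500 + (-55.200)·e^(−689/296.38) = 84.500 + (-55.200)·0.097809 = 79.101 °C.

79.1 °C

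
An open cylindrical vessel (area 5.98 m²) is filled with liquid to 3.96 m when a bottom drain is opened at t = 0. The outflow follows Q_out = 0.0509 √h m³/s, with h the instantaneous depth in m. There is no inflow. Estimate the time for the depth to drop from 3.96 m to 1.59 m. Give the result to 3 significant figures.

With no inflow, A dh/dt = −0.0509 √h.
∫ h^(−1/2) dh = −(0.0509/A) ∫ dt, giving 2√h = 2√h₀ − (0.0509/A) t.
t = 2A(√h₀ − √h)/0.0509 = 2·5.98·(√3.96 − √1.59)/0.0509
  = 11.960 × (1.9900 − 1.2610) / 0.0509 = 171.30 s.

171 s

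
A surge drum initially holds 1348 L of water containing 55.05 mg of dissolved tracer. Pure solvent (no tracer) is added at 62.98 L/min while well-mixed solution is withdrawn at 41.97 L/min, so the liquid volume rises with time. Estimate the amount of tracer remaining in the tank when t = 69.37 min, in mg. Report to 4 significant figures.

Let m(t) be the amount of tracer. Volume: V(t) = V₀ + (Q_in − Q_out) t = 1348 + 21.0100 t; V(69.37) = 2805.46 L.
Species balance (pure solvent in): dm/dt = −Q_out · m/V(t).
dm/m = −Q_out dt/(V₀ + 21.0100 t); integrating gives ln(m/m₀) = −(Q_out/(Q_in−Q_out)) ln(V/V₀).
m = m₀ (V₀/V)^(Q_out/(Q_in−Q_out)) = 55.05 × (1348/2805.46)^(1.99762) = 12.7317 mg.

12.73 mg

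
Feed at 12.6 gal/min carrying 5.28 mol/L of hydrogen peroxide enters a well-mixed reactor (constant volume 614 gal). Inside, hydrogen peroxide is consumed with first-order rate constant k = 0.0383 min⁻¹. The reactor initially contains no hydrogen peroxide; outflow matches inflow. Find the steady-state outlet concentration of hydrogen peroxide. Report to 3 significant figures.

1.84 mol/L

Species balance: V dC/dt = Q C_in − Q C − k V C.
Steady state (dC/dt = 0): C_ss = Q C_in/(Q + kV) = C_in/(1 + kV/Q).
C_ss = 12.6·5.28/(12.6 + 0.0383·614) = 66.528/36.116 = 1.8421 mol/L.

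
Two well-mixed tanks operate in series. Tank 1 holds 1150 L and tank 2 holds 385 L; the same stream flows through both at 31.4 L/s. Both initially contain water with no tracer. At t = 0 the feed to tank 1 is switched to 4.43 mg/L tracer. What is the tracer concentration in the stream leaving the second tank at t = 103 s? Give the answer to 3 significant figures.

Species balance on tank i: dCᵢ/dt = (Cᵢ₋₁ − Cᵢ)/τᵢ with τᵢ = Vᵢ/Q.
τ₁ = 1150/31.4 = 36.624 s; τ₂ = 385/31.4 = 12.261 s.
Solving the cascade with C₁(0)=C₂(0)=0 gives C₂(t) = C_in[1 − (τ₁ e^(−t/τ₁) − τ₂ e^(−t/τ₂))/(τ₁ − τ₂)].
At t = 103: e^(−t/τ₁) = 0.060064, e^(−t/τ₂) = 0.00022475.
C₂ = 4.43·[1 − (36.624·0.060064 − 12.261·0.00022475)/(24.363)] = 4.43·0.90982 = 4.0305 mg/L.

4.03 mg/L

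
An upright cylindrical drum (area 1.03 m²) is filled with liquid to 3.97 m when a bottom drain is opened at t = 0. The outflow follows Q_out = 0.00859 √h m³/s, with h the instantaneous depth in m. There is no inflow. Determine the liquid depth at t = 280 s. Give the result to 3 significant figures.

0.680 m

A dh/dt = −Q_out = −0.00859 √h.
This is separable: 2 d(√h)/dt = −0.00859/A, so √h = √h₀ − (0.00859/(2A)) t.
√h = √3.97 − 0.00859·280/(2·1.03) = 1.9925 − 1.1676 = 0.82491.
h = 0.82491² = 0.68048 m.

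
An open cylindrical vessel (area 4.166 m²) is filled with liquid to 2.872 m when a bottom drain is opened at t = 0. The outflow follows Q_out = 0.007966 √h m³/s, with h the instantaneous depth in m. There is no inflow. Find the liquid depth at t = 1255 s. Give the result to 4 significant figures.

0.2449 m

A dh/dt = −Q_out = −0.007966 √h.
This is separable: 2 d(√h)/dt = −0.007966/A, so √h = √h₀ − (0.007966/(2A)) t.
√h = √2.872 − 0.007966·1255/(2·4.166) = 1.69470 − 1.19987 = 0.494826.
h = 0.494826² = 0.244853 m.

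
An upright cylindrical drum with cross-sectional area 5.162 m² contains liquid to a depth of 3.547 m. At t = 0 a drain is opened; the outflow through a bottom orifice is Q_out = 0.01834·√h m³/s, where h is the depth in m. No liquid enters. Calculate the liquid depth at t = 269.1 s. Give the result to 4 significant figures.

Unsteady balance on liquid volume: A dh/dt = −0.01834 √h.
Separate and integrate: 2(√h − √h₀) = −(0.01834/A) t.
√h = √3.547 − 0.01834·269.1/(2·5.162) = 1.88335 − 0.478041 = 1.40531.
h = 1.40531² = 1.97489 m.

1.975 m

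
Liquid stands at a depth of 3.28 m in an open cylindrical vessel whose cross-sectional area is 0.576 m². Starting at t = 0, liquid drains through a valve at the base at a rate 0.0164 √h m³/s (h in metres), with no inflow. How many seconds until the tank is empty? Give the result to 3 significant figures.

127 s

With no inflow, A dh/dt = −0.0164 √h.
Separate and integrate: 2(√h − √h₀) = −(0.0164/A) t.
Set h = 0: 2√h₀ = (0.0164/A) t_empty ⇒ t_empty = 2A√h₀/0.0164.
t_empty = 2·0.576·√3.28/0.0164 = 1.1520·1.8111/0.0164 = 127.22 s.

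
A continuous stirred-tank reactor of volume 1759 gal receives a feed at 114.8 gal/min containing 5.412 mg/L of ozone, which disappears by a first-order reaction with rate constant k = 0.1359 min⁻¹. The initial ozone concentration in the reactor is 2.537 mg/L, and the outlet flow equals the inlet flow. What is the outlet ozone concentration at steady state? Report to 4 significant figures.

1.756 mg/L

Accumulation = in − out − consumed: V dC/dt = Q C_in − Q C − k V C.
Steady state (dC/dt = 0): C_ss = Q C_in/(Q + kV) = C_in/(1 + kV/Q).
C_ss = 114.8·5.412/(114.8 + 0.1359·1759) = 621.298/353.848 = 1.75583 mg/L.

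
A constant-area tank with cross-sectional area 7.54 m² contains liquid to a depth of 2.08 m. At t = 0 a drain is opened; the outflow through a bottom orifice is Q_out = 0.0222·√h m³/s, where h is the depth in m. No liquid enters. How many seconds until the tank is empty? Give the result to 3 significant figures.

980 s

Accumulation of liquid (constant cross-section A): A dh/dt = −0.0222 √h.
This is separable: 2 d(√h)/dt = −0.0222/A, so √h = √h₀ − (0.0222/(2A)) t.
Tank is empty when √h = 0: t_empty = 2A√h₀/0.0222.
t_empty = 2·7.54·√2.08/0.0222 = 15.080·1.4422/0.0222 = 979.67 s.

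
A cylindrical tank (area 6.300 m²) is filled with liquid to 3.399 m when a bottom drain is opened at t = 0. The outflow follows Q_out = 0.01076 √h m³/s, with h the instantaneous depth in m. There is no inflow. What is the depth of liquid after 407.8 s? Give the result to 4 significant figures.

With no inflow, A dh/dt = −0.01076 √h.
Separate and integrate: 2(√h − √h₀) = −(0.01076/A) t.
√h = √3.399 − 0.01076·407.8/(2·6.300) = 1.84364 − 0.348248 = 1.49539.
h = 1.49539² = 2.23619 m.

2.236 m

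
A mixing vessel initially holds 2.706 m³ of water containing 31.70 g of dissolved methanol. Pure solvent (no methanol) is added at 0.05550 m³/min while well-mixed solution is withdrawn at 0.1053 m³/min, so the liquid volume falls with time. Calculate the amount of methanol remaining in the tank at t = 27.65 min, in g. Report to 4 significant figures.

7.049 g

Let m(t) be the amount of methanol. Volume: V(t) = V₀ + (Q_in − Q_out) t = 2.706 − 0.0498000 t; V(27.65) = 1.32903 m³.
Solute balance: dm/dt = 0 − Q_out C = −Q_out m/V(t).
dm/m = −Q_out dt/(V₀ − 0.0498000 t); integrating gives ln(m/m₀) = −(Q_out/(Q_in−Q_out)) ln(V/V₀).
m = m₀ (V₀/V)^(Q_out/(Q_in−Q_out)) = 31.70 × (2.706/1.32903)^(-2.11446) = 7.04903 g.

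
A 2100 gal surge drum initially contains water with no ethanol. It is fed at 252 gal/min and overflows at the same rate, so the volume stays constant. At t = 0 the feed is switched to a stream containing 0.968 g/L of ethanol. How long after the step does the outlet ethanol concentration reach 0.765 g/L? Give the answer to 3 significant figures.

13.0 min

Species balance: V dC/dt = Q(C_in − C) ⇒ τ = V/Q = 8.3333 min.
C(t) = C_in + (C₀ − C_in) e^(−t/τ). Set C = 0.765 and solve for t:
e^(−t/τ) = (C − C_in)/(C₀ − C_in) = (0.765 − 0.968)/(0 − 0.968) = 0.20971
t = −τ ln(…) = 8.3333 × 1.5620 = 13.017 min.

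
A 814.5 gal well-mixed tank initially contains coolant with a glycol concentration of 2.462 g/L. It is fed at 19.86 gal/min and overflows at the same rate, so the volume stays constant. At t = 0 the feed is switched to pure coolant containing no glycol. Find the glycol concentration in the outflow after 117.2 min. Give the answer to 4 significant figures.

0.1413 g/L

Transient balance on the dissolved component: V dC/dt = Q(C_in − C).
So dC/dt = (C_in − C)/τ with τ = V/Q = 814.5/19.86 = 41.0121 min.
This is linear first-order; C(t) = C_in + (C₀ − C_in) e^(−t/τ).
C(117.2) = 0 + (2.462 − 0)·e^(−117.2/41.0121) = 0 + (2.46200)·0.0574010 = 0.141321 g/L.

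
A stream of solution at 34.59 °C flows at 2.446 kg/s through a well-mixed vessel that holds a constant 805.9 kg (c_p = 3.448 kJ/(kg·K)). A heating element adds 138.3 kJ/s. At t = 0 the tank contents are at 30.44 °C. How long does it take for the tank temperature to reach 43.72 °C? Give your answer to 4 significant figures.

342.4 s

M c_p dT/dt = ṁ c_p (T_in − T) + Q̇.
τ = M/ṁ = 329.477 s; T_ss = T_in + Q̇/(ṁ c_p) = 50.9883 °C.
T(t) = T_ss + (T₀ − T_ss) e^(−t/τ). Set T = 43.72:
e^(−t/τ) = (43.72 − 50.9883)/(30.44 − 50.9883) = 0.353717
t = −329.477 · ln(0.353717) = 342.411 s.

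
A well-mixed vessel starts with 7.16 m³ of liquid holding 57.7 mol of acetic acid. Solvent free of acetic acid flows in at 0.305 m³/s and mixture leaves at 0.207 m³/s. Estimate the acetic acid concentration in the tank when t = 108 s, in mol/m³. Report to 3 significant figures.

Total volume: dV/dt = Q_in − Q_out = 0.098000 m³/s, so V(t) = 7.16 + 0.098000 t and V(108) = 17.744 m³.
Species balance (pure solvent in): dm/dt = −Q_out · m/V(t).
dm/m = −Q_out dt/(V₀ + 0.098000 t); integrating gives ln(m/m₀) = −(Q_out/(Q_in−Q_out)) ln(V/V₀).
m = m₀ (V₀/V)^(Q_out/(Q_in−Q_out)) = 57.7 × (7.16/17.744)^(2.1122) = 8.4851 mol.
C = m/V = 8.4851/17.744 = 0.47820 mol/m³.

0.478 mol/m³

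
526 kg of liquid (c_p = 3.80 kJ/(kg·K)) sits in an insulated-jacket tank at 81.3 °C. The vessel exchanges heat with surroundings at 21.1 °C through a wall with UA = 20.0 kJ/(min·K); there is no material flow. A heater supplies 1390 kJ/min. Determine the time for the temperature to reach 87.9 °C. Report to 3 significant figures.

124 min

M c_p dT/dt = −UA(T − T_amb) + Q̇.
τ = M c_p/UA = 99.940 min; T_ss = T_amb + Q̇/UA = 21.1 + 1390/20.0 = 90.600 °C.
T(t) = T_ss + (T₀ − T_ss)e^(−t/τ); set T = 87.9:
t = −τ ln[(T − T_ss)/(T₀ − T_ss)] = −99.940 · ln(0.29032) = 123.60 min.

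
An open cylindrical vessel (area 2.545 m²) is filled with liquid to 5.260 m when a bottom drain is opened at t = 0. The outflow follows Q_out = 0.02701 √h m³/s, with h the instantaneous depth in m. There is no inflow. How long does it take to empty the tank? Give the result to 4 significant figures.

With no inflow, A dh/dt = −0.02701 √h.
∫ h^(−1/2) dh = −(0.02701/A) ∫ dt, giving 2√h = 2√h₀ − (0.02701/A) t.
Set h = 0: 2√h₀ = (0.02701/A) t_empty ⇒ t_empty = 2A√h₀/0.02701.
t_empty = 2·2.545·√5.260/0.02701 = 5.09000·2.29347/0.02701 = 432.201 s.

432.2 s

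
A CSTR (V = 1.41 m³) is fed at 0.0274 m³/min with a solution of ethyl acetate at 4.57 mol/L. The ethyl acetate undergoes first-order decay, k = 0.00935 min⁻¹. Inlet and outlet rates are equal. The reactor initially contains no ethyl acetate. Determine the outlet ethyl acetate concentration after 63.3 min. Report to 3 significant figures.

V dC/dt = Q(C_in − C) − k V C.
dC/dt = (Q/V) C_in − (Q/V + k) C; effective rate a = Q/V + k = 0.019433 + 0.00935 = 0.028783 min⁻¹.
C_ss = Q C_in/(Q + kV) = 3.0854 mol/L; C(t) = C_ss + (C₀ − C_ss) e^(−a t).
C(63.3) = 3.0854 + (-3.0854)·e^(−0.028783·63.3) = 3.0854 + (-3.0854)·0.16171 = 2.5865 mol/L.

2.59 mol/L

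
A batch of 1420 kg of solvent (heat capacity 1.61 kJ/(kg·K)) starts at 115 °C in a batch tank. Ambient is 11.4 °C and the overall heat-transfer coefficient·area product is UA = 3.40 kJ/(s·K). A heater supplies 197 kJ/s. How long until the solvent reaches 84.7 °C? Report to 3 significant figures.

733 s

M c_p dT/dt = −UA(T − T_amb) + Q̇.
τ = M c_p/UA = 672.41 s; T_ss = T_amb + Q̇/UA = 11.4 + 197/3.40 = 69.341 °C.
T(t) = T_ss + (T₀ − T_ss)e^(−t/τ); set T = 84.7:
t = −τ ln[(T − T_ss)/(T₀ − T_ss)] = −672.41 · ln(0.33638) = 732.60 s.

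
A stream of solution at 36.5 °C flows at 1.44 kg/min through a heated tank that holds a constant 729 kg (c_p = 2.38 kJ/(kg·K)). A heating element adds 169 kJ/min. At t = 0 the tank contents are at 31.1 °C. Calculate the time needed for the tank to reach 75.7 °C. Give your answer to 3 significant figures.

Heat balance on the well-mixed liquid: M c_p dT/dt = ṁ c_p (T_in − T) + 169.
τ = M/ṁ = 506.25 min; T_ss = T_in + Q̇/(ṁ c_p) = 85.811 °C.
T(t) = T_ss + (T₀ − T_ss) e^(−t/τ). Set T = 75.7:
e^(−t/τ) = (75.7 − 85.811)/(31.1 − 85.811) = 0.18481
t = −506.25 · ln(0.18481) = 854.76 min.

855 min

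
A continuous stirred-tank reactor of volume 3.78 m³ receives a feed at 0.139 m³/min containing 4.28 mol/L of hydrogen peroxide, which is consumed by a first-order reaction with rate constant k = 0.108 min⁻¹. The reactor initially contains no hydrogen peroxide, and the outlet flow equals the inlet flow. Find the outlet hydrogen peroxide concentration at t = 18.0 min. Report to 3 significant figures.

Species balance: V dC/dt = Q C_in − Q C − k V C.
dC/dt = (Q/V) C_in − (Q/V + k) C; effective rate a = Q/V + k = 0.036772 + 0.108 = 0.14477 min⁻¹.
C_ss = Q C_in/(Q + kV) = 1.0871 mol/L; C(t) = C_ss + (C₀ − C_ss) e^(−a t).
C(18.0) = 1.0871 + (-1.0871)·e^(−0.14477·18.0) = 1.0871 + (-1.0871)·0.073836 = 1.0069 mol/L.

1.01 mol/L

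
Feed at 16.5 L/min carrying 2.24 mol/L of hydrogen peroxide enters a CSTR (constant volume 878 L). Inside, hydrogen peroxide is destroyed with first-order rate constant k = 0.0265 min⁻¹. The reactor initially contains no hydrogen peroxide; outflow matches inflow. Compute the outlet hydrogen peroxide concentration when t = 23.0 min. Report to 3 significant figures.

Accumulation = in − out − consumed: V dC/dt = Q C_in − Q C − k V C.
dC/dt = (Q/V) C_in − (Q/V + k) C; effective rate a = Q/V + k = 0.018793 + 0.0265 = 0.045293 min⁻¹.
C_ss = Q C_in/(Q + kV) = 0.92941 mol/L; C(t) = C_ss + (C₀ − C_ss) e^(−a t).
C(23.0) = 0.92941 + (-0.92941)·e^(−0.045293·23.0) = 0.92941 + (-0.92941)·0.35284 = 0.60148 mol/L.

0.601 mol/L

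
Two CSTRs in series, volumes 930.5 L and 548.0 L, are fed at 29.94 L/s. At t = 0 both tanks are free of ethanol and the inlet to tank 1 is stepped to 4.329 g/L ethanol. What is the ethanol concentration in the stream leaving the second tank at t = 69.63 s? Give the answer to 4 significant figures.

Species balance on tank i: dCᵢ/dt = (Cᵢ₋₁ − Cᵢ)/τᵢ with τᵢ = Vᵢ/Q.
τ₁ = 930.5/29.94 = 31.0788 s; τ₂ = 548.0/29.94 = 18.3033 s.
Solving the cascade with C₁(0)=C₂(0)=0 gives C₂(t) = C_in[1 − (τ₁ e^(−t/τ₁) − τ₂ e^(−t/τ₂))/(τ₁ − τ₂)].
At t = 69.63: e^(−t/τ₁) = 0.106412, e^(−t/τ₂) = 0.0222762.
C₂ = 4.329·[1 − (31.0788·0.106412 − 18.3033·0.0222762)/(12.7756)] = 4.329·0.773047 = 3.34652 g/L.

3.347 g/L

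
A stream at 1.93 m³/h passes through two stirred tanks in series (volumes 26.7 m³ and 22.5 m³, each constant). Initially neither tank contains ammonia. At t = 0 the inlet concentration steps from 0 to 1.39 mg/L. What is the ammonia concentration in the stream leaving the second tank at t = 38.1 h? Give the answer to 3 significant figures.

1.11 mg/L

Each tank obeys Vᵢ dCᵢ/dt = Q(Cᵢ₋₁ − Cᵢ), so τᵢ = Vᵢ/Q.
τ₁ = 26.7/1.93 = 13.834 h; τ₂ = 22.5/1.93 = 11.658 h.
Tank 1: C₁ = C_in(1 − e^(−t/τ₁)). Tank 2 (τ₁ ≠ τ₂): C₂ = C_in[1 − (τ₁ e^(−t/τ₁) − τ₂ e^(−t/τ₂))/(τ₁ − τ₂)].
At t = 38.1: e^(−t/τ₁) = 0.063670, e^(−t/τ₂) = 0.038077.
C₂ = 1.39·[1 − (13.834·0.063670 − 11.658·0.038077)/(2.1762)] = 1.39·0.79923 = 1.1109 mg/L.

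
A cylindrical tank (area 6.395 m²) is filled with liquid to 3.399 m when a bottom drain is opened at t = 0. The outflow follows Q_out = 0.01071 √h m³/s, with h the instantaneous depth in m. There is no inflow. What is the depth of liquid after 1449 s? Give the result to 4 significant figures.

0.3973 m

With no inflow, A dh/dt = −0.01071 √h.
This is separable: 2 d(√h)/dt = −0.01071/A, so √h = √h₀ − (0.01071/(2A)) t.
√h = √3.399 − 0.01071·1449/(2·6.395) = 1.84364 − 1.21335 = 0.630284.
h = 0.630284² = 0.397258 m.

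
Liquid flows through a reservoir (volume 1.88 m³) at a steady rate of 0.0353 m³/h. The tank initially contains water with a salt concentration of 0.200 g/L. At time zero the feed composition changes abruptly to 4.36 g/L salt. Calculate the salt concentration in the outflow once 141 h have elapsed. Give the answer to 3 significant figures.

4.07 g/L

Transient balance on the dissolved component: V dC/dt = Q(C_in − C).
Time constant τ = V/Q = 1.88/0.0353 = 53.258 h.
Integrating: C(t) = C_in + (C₀ − C_in) e^(−t/τ).
C(141) = 4.36 + (0.200 − 4.36)·e^(−141/53.258) = 4.36 + (-4.1600)·0.070828 = 4.0654 g/L.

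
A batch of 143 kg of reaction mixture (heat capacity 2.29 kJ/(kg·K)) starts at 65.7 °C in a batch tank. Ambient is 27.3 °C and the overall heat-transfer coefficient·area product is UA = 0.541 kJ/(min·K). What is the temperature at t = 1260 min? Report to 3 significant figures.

Unsteady energy balance on the tank contents: M c_p dT/dt = −UA(T − T_amb).
dT/dt = (T_ss − T)/τ with T_ss = T_amb = 27.300 °C, τ = M c_p/UA = 143·2.29/0.541 = 605.30 min.
Solution: T(t) = T_ss + (T₀ − T_ss) e^(−t/τ).
T(1260) = 27.300 + (38.400)·0.12473 = 32.090 °C.

32.1 °C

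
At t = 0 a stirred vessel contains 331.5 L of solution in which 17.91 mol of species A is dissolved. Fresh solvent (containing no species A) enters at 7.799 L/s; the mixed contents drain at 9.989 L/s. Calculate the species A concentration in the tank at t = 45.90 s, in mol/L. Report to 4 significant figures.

Total volume: dV/dt = Q_in − Q_out = -2.19000 L/s, so V(t) = 331.5 − 2.19000 t and V(45.90) = 230.979 L.
Species balance (pure solvent in): dm/dt = −Q_out · m/V(t).
Separate: dm/m = −Q_out dt/V(t) ⇒ ln(m/m₀) = −(Q_out/(Q_in−Q_out)) ln(V/V₀).
m = m₀ (V₀/V)^(Q_out/(Q_in−Q_out)) = 17.91 × (331.5/230.979)^(-4.56119) = 3.44663 mol.
C = m/V = 3.44663/230.979 = 0.0149218 mol/L.

0.01492 mol/L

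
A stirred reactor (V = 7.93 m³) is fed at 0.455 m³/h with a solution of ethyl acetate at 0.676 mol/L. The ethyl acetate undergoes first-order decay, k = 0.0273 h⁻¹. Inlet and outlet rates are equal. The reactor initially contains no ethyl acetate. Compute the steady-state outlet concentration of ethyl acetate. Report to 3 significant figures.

0.458 mol/L

Species balance: V dC/dt = Q C_in − Q C − k V C.
At steady state: 0 = Q C_in − (Q + kV) C_ss, so C_ss = Q C_in/(Q + kV).
C_ss = 0.455·0.676/(0.455 + 0.0273·7.93) = 0.30758/0.67149 = 0.45806 mol/L.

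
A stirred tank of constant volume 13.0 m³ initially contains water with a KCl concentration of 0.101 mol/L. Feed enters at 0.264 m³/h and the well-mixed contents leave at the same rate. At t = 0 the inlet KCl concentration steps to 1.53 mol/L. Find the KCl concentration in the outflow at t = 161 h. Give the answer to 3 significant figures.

1.48 mol/L

Accumulation = in − out for the solute gives V dC/dt = Q(C_in − C).
Rewrite as dC/dt + C/τ = C_in/τ, τ = V/Q = 49.242 h.
Solution: C(t) = C_in + (C₀ − C_in) e^(−t/τ).
C(161) = 1.53 + (0.101 − 1.53)·e^(−161/49.242) = 1.53 + (-1.4290)·0.038024 = 1.4757 mol/L.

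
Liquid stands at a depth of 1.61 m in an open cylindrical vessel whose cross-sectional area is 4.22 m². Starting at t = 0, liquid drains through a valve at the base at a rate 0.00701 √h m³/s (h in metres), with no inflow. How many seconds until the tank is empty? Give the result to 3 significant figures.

With no inflow, A dh/dt = −0.00701 √h.
Separate and integrate: 2(√h − √h₀) = −(0.00701/A) t.
Tank is empty when √h = 0: t_empty = 2A√h₀/0.00701.
t_empty = 2·4.22·√1.61/0.00701 = 8.4400·1.2689/0.00701 = 1527.7 s.

1530 s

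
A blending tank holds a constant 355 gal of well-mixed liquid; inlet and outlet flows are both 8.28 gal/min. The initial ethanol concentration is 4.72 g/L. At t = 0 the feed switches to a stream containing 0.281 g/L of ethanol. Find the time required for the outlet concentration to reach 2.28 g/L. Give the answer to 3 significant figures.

Unsteady species balance (constant V, well mixed): V dC/dt = Q(C_in − C), so τ = V/Q = 42.874 min.
C(t) = C_in + (C₀ − C_in) e^(−t/τ). Set C = 2.28 and solve for t:
e^(−t/τ) = (C − C_in)/(C₀ − C_in) = (2.28 − 0.281)/(4.72 − 0.281) = 0.45033
t = −τ ln(…) = 42.874 × 0.79778 = 34.204 min.

34.2 min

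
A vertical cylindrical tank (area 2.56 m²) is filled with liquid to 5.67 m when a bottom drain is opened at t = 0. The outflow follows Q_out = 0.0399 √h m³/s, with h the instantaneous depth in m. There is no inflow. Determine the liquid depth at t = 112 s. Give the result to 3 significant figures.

A dh/dt = −Q_out = −0.0399 √h.
Separate and integrate: 2(√h − √h₀) = −(0.0399/A) t.
√h = √5.67 − 0.0399·112/(2·2.56) = 2.3812 − 0.87281 = 1.5084.
h = 1.5084² = 2.2752 m.

2.28 m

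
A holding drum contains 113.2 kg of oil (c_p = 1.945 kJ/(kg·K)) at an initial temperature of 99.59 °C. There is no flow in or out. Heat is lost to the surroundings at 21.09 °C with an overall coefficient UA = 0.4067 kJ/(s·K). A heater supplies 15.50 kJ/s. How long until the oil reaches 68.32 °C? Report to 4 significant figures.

805.7 s

M c_p dT/dt = −UA(T − T_amb) + Q̇.
τ = M c_p/UA = 541.367 s; T_ss = T_amb + Q̇/UA = 21.09 + 15.50/0.4067 = 59.2016 °C.
T(t) = T_ss + (T₀ − T_ss)e^(−t/τ); set T = 68.32:
t = −τ ln[(T − T_ss)/(T₀ − T_ss)] = −541.367 · ln(0.225767) = 805.690 s.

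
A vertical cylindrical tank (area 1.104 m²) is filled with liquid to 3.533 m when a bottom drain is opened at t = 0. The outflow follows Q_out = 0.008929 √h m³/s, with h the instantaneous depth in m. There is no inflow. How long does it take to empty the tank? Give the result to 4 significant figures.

A dh/dt = −Q_out = −0.008929 √h.
This is separable: 2 d(√h)/dt = −0.008929/A, so √h = √h₀ − (0.008929/(2A)) t.
Set h = 0: 2√h₀ = (0.008929/A) t_empty ⇒ t_empty = 2A√h₀/0.008929.
t_empty = 2·1.104·√3.533/0.008929 = 2.20800·1.87963/0.008929 = 464.802 s.

464.8 s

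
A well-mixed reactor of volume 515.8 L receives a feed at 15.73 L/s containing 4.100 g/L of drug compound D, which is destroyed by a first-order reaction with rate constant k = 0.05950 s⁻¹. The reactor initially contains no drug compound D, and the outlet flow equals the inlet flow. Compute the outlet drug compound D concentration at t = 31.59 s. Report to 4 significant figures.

Species balance: V dC/dt = Q C_in − Q C − k V C.
dC/dt = (Q/V) C_in − (Q/V + k) C; effective rate a = Q/V + k = 0.0304963 + 0.05950 = 0.0899963 s⁻¹.
C_ss = Q C_in/(Q + kV) = 1.38933 g/L; C(t) = C_ss + (C₀ − C_ss) e^(−a t).
C(31.59) = 1.38933 + (-1.38933)·e^(−0.0899963·31.59) = 1.38933 + (-1.38933)·0.0582516 = 1.30840 g/L.

1.308 g/L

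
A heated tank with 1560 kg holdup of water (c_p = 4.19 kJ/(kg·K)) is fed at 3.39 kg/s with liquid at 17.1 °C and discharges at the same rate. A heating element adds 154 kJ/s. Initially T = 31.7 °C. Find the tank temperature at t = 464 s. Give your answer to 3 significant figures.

M c_p dT/dt = ṁ c_p (T_in − T) + Q̇.
Rearrange: dT/dt = (T_ss − T)/τ with τ = M/ṁ = 460.18 s and T_ss = T_in + Q̇/(ṁ c_p) = 27.942 °C.
Solution: T(t) = T_ss + (T₀ − T_ss) e^(−t/τ).
T(464) = 27.942 + (3.7581)·e^(−464/460.18) = 27.942 + (3.7581)·0.36484 = 29.313 °C.

29.3 °C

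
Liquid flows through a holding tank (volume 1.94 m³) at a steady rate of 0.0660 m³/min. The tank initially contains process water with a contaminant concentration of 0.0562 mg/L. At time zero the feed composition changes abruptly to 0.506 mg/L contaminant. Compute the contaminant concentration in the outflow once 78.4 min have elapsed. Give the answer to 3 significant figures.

Species balance on the tank: V dC/dt = Q(C_in − C).
Time constant τ = V/Q = 1.94/0.0660 = 29.394 min.
Integrating: C(t) = C_in + (C₀ − C_in) e^(−t/τ).
C(78.4) = 0.506 + (0.0562 − 0.506)·e^(−78.4/29.394) = 0.506 + (-0.44980)·0.069445 = 0.47476 mg/L.

0.475 mg/L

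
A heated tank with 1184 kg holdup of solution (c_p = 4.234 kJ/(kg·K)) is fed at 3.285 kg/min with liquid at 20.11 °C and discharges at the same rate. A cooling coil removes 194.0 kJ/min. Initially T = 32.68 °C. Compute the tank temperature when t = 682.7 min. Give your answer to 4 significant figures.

10.15 °C

M c_p dT/dt = ṁ c_p (T_in − T) − Q̇.
τ = M/ṁ = 360.426 min; T_ss = T_in − Q̇/(ṁ c_p) = 20.11 − 194.0/(3.285·4.234) = 6.16189 °C.
Integrating: T(t) = T_ss + (T₀ − T_ss) e^(−t/τ).
T(682.7) = 6.16189 + (26.5181)·e^(−682.7/360.426) = 6.16189 + (26.5181)·0.150447 = 10.1514 °C.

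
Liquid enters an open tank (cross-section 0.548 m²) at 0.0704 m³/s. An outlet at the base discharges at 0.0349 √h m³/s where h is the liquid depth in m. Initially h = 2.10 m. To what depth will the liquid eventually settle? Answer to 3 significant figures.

4.07 m

Level balance: A dh/dt = 0.0704 − 0.0349 √h. Setting dh/dt = 0:
Q_in = 0.0349 √h_ss ⇒ √h_ss = 0.0704/0.0349 = 2.0172.
h_ss = 2.0172² = 4.0691 m. (Since h₀ = 2.10 m < h_ss, the level will rise toward this value.)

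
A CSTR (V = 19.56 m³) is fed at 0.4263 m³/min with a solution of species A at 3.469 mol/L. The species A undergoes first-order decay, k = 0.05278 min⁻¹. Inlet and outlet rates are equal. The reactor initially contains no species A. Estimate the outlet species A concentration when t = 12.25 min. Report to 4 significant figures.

Species balance: V dC/dt = Q C_in − Q C − k V C.
This is linear with rate a = Q/V + k = 0.0745745 min⁻¹.
C_ss = Q C_in/(Q + kV) = 1.01382 mol/L; C(t) = C_ss + (C₀ − C_ss) e^(−a t).
C(12.25) = 1.01382 + (-1.01382)·e^(−0.0745745·12.25) = 1.01382 + (-1.01382)·0.401103 = 0.607173 mol/L.

0.6072 mol/L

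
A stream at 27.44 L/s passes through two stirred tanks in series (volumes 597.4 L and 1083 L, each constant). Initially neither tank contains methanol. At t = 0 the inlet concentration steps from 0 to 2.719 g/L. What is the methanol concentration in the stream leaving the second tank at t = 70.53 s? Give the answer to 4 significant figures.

Each tank obeys Vᵢ dCᵢ/dt = Q(Cᵢ₋₁ − Cᵢ), so τᵢ = Vᵢ/Q.
τ₁ = 597.4/27.44 = 21.7711 s; τ₂ = 1083/27.44 = 39.4679 s.
Solving the cascade with C₁(0)=C₂(0)=0 gives C₂(t) = C_in[1 − (τ₁ e^(−t/τ₁) − τ₂ e^(−t/τ₂))/(τ₁ − τ₂)].
At t = 70.53: e^(−t/τ₁) = 0.0391792, e^(−t/τ₂) = 0.167458.
C₂ = 2.719·[1 − (21.7711·0.0391792 − 39.4679·0.167458)/(-17.6968)] = 2.719·0.674729 = 1.83459 g/L.

1.835 g/L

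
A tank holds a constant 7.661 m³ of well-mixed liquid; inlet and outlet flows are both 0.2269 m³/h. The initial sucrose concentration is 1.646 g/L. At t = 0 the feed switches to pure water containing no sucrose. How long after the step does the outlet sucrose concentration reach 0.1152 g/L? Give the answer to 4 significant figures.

Species balance: V dC/dt = Q(C_in − C) ⇒ τ = V/Q = 33.7638 h.
C(t) = C_in + (C₀ − C_in) e^(−t/τ). Set C = 0.1152 and solve for t:
e^(−t/τ) = (C − C_in)/(C₀ − C_in) = (0.1152 − 0)/(1.646 − 0) = 0.0699878
t = −τ ln(…) = 33.7638 × 2.65943 = 89.7925 h.

89.79 h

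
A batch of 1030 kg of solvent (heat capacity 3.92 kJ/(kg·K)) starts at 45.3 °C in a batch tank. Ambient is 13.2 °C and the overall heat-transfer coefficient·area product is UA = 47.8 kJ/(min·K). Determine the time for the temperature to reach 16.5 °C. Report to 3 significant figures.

192 min

M c_p dT/dt = −UA(T − T_amb).
τ = M c_p/UA = 84.469 min; T_ss = T_amb = 13.200 °C.
T(t) = T_ss + (T₀ − T_ss)e^(−t/τ); set T = 16.5:
t = −τ ln[(T − T_ss)/(T₀ − T_ss)] = −84.469 · ln(0.10280) = 192.16 min.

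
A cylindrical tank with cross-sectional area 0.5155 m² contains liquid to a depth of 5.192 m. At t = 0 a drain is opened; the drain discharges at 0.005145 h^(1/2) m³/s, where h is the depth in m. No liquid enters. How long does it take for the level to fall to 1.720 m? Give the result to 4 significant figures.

A dh/dt = −Q_out = −0.005145 √h.
Separate and integrate: 2(√h − √h₀) = −(0.005145/A) t.
t = 2A(√h₀ − √h)/0.005145 = 2·0.5155·(√5.192 − √1.720)/0.005145
  = 1.03100 × (2.27860 − 1.31149) / 0.005145 = 193.798 s.

193.8 s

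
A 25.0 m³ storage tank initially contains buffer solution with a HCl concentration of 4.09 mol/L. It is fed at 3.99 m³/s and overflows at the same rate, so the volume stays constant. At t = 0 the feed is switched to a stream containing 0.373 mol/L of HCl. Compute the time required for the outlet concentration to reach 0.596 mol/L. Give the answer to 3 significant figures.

17.6 s

Species balance: V dC/dt = Q(C_in − C) ⇒ τ = V/Q = 6.2657 s.
C(t) = C_in + (C₀ − C_in) e^(−t/τ). Set C = 0.596 and solve for t:
e^(−t/τ) = (C − C_in)/(C₀ − C_in) = (0.596 − 0.373)/(4.09 − 0.373) = 0.059995
t = −τ ln(…) = 6.2657 × 2.8135 = 17.628 s.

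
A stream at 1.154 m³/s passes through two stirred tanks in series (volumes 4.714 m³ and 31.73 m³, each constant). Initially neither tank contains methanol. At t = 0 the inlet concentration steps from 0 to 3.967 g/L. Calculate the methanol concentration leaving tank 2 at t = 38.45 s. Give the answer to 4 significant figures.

2.816 g/L

Time constants: τᵢ = Vᵢ/Q for each well-mixed tank.
τ₁ = 4.714/1.154 = 4.08492 s; τ₂ = 31.73/1.154 = 27.4957 s.
Tank 1: C₁ = C_in(1 − e^(−t/τ₁)). Tank 2 (τ₁ ≠ τ₂): C₂ = C_in[1 − (τ₁ e^(−t/τ₁) − τ₂ e^(−t/τ₂))/(τ₁ − τ₂)].
At t = 38.45: e^(−t/τ₁) = 8.16830e-05, e^(−t/τ₂) = 0.246991.
C₂ = 3.967·[1 − (4.08492·8.16830e-05 − 27.4957·0.246991)/(-23.4107)] = 3.967·0.709926 = 2.81627 g/L.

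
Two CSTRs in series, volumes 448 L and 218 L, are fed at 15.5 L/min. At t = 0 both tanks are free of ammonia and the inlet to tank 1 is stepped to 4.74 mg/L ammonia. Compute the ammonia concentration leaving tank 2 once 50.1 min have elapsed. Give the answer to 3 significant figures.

Each tank obeys Vᵢ dCᵢ/dt = Q(Cᵢ₋₁ − Cᵢ), so τᵢ = Vᵢ/Q.
τ₁ = 448/15.5 = 28.903 min; τ₂ = 218/15.5 = 14.065 min.
Tank 1: C₁ = C_in(1 − e^(−t/τ₁)). Tank 2 (τ₁ ≠ τ₂): C₂ = C_in[1 − (τ₁ e^(−t/τ₁) − τ₂ e^(−t/τ₂))/(τ₁ − τ₂)].
At t = 50.1: e^(−t/τ₁) = 0.17669, e^(−t/τ₂) = 0.028378.
C₂ = 4.74·[1 − (28.903·0.17669 − 14.065·0.028378)/(14.839)] = 4.74·0.68274 = 3.2362 mg/L.

3.24 mg/L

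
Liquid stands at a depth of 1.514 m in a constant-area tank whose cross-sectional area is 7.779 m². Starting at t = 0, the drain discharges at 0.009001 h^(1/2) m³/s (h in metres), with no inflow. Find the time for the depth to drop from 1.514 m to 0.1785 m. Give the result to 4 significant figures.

A dh/dt = −Q_out = −0.009001 √h.
Separate and integrate: 2(√h − √h₀) = −(0.009001/A) t.
t = 2A(√h₀ − √h)/0.009001 = 2·7.779·(√1.514 − √0.1785)/0.009001
  = 15.5580 × (1.23045 − 0.422493) / 0.009001 = 1396.53 s.

1397 s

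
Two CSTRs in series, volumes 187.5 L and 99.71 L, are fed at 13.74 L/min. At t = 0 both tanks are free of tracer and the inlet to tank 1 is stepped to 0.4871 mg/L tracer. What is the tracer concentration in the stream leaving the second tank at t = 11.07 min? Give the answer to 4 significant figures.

0.1452 mg/L

Species balance on tank i: dCᵢ/dt = (Cᵢ₋₁ − Cᵢ)/τᵢ with τᵢ = Vᵢ/Q.
τ₁ = 187.5/13.74 = 13.6463 min; τ₂ = 99.71/13.74 = 7.25691 min.
Solving the cascade with C₁(0)=C₂(0)=0 gives C₂(t) = C_in[1 − (τ₁ e^(−t/τ₁) − τ₂ e^(−t/τ₂))/(τ₁ − τ₂)].
At t = 11.07: e^(−t/τ₁) = 0.444320, e^(−t/τ₂) = 0.217525.
C₂ = 0.4871·[1 − (13.6463·0.444320 − 7.25691·0.217525)/(6.38937)] = 0.4871·0.298090 = 0.145200 mg/L.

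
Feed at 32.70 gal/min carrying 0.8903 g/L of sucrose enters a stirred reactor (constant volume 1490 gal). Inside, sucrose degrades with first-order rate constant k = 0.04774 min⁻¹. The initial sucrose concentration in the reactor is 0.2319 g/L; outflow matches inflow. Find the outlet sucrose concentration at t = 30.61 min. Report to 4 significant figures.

Species balance: V dC/dt = Q C_in − Q C − k V C.
This is linear with rate a = Q/V + k = 0.0696863 min⁻¹.
C_ss = Q C_in/(Q + kV) = 0.280382 g/L; C(t) = C_ss + (C₀ − C_ss) e^(−a t).
C(30.61) = 0.280382 + (-0.0484822)·e^(−0.0696863·30.61) = 0.280382 + (-0.0484822)·0.118470 = 0.274639 g/L.

0.2746 g/L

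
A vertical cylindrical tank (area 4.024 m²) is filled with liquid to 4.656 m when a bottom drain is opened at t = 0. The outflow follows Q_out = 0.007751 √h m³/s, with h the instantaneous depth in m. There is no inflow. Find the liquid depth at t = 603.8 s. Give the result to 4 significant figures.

2.485 m

Unsteady balance on liquid volume: A dh/dt = −0.007751 √h.
This is separable: 2 d(√h)/dt = −0.007751/A, so √h = √h₀ − (0.007751/(2A)) t.
√h = √4.656 − 0.007751·603.8/(2·4.024) = 2.15778 − 0.581518 = 1.57626.
h = 1.57626² = 2.48459 m.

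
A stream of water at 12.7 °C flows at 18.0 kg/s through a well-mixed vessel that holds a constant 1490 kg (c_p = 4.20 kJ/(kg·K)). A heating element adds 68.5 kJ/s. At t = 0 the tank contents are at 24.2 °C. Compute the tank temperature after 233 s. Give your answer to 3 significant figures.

14.2 °C

M c_p dT/dt = ṁ c_p (T_in − T) + Q̇.
τ = M/ṁ = 82.778 s; T_ss = T_in + Q̇/(ṁ c_p) = 12.7 + 68.5/(18.0·4.20) = 13.606 °C.
Solution: T(t) = T_ss + (T₀ − T_ss) e^(−t/τ).
T(233) = 13.606 + (10.594)·e^(−233/82.778) = 13.606 + (10.594)·0.059919 = 14.241 °C.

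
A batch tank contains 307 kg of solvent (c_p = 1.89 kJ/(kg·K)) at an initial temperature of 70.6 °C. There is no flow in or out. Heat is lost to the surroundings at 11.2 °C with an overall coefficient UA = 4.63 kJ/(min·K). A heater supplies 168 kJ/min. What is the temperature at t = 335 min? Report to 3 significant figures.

M c_p dT/dt = −UA(T − T_amb) + Q̇.
dT/dt = (T_ss − T)/τ with T_ss = T_amb + Q̇/UA = 11.2 + 168/4.63 = 47.485 °C, τ = M c_p/UA = 307·1.89/4.63 = 125.32 min.
T approaches T_ss exponentially: T(t) = T_ss + (T₀ − T_ss) e^(−t/τ).
T(335) = 47.485 + (23.115)·0.069033 = 49.081 °C.

49.1 °C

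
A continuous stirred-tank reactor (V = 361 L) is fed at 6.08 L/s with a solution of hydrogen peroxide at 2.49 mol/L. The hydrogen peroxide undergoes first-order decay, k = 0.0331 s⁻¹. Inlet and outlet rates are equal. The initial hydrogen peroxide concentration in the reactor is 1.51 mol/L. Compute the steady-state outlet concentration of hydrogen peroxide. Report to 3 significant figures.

0.840 mol/L

V dC/dt = Q(C_in − C) − k V C.
Steady state (dC/dt = 0): C_ss = Q C_in/(Q + kV) = C_in/(1 + kV/Q).
C_ss = 6.08·2.49/(6.08 + 0.0331·361) = 15.139/18.029 = 0.83971 mol/L.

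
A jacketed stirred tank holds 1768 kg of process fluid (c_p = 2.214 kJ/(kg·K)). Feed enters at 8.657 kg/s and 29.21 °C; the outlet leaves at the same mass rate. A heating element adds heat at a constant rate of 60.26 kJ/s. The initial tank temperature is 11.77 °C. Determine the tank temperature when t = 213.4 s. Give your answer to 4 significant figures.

25.11 °C

M c_p dT/dt = ṁ c_p (T_in − T) + Q̇.
Rearrange: dT/dt = (T_ss − T)/τ with τ = M/ṁ = 204.228 s and T_ss = T_in + Q̇/(ṁ c_p) = 32.3540 °C.
T approaches T_ss exponentially: T(t) = T_ss + (T₀ − T_ss) e^(−t/τ).
T(213.4) = 32.3540 + (-20.5840)·e^(−213.4/204.228) = 32.3540 + (-20.5840)·0.351723 = 25.1141 °C.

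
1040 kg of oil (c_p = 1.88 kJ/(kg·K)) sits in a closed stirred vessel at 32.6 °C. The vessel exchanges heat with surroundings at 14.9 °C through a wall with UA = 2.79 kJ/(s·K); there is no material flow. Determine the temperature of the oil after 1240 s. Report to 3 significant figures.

17.9 °C

M c_p dT/dt = −UA(T − T_amb).
dT/dt = (T_ss − T)/τ with T_ss = T_amb = 14.900 °C, τ = M c_p/UA = 1040·1.88/2.79 = 700.79 s.
Integrating: T(t) = T_ss + (T₀ − T_ss) e^(−t/τ).
T(1240) = 14.900 + (17.700)·0.17043 = 17.917 °C.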